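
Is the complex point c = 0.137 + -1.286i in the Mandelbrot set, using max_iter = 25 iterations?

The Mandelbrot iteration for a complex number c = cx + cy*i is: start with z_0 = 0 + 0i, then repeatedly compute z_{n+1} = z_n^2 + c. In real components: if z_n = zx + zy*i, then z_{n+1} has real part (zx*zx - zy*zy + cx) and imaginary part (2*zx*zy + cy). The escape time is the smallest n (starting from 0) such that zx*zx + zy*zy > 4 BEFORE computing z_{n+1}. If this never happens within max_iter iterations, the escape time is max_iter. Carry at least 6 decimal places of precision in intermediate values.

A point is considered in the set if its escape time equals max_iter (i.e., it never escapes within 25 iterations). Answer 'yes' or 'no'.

z_0 = 0 + 0i, c = 0.1370 + -1.2860i
Iter 1: z = 0.1370 + -1.2860i, |z|^2 = 1.6726
Iter 2: z = -1.4980 + -1.6384i, |z|^2 = 4.9283
Escaped at iteration 2

Answer: no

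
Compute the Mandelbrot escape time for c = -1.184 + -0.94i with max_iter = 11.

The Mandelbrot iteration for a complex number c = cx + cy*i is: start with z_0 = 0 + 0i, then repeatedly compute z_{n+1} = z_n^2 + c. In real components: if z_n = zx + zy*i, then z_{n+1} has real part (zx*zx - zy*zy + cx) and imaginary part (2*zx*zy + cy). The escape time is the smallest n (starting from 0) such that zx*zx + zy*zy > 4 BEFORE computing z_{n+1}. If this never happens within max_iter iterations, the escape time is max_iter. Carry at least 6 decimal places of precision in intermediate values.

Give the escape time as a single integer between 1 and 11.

z_0 = 0 + 0i, c = -1.1840 + -0.9400i
Iter 1: z = -1.1840 + -0.9400i, |z|^2 = 2.2855
Iter 2: z = -0.6657 + 1.2859i, |z|^2 = 2.0968
Iter 3: z = -2.3944 + -2.6522i, |z|^2 = 12.7671
Escaped at iteration 3

Answer: 3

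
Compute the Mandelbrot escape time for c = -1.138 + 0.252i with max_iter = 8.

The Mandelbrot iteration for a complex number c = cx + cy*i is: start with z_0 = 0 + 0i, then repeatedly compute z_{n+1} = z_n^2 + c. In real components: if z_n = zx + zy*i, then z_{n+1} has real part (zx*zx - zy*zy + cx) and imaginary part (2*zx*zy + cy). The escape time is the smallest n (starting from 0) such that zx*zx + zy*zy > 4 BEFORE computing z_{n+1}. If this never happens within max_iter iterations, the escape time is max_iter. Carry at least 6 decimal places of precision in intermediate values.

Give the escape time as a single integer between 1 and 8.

Answer: 8

Derivation:
z_0 = 0 + 0i, c = -1.1380 + 0.2520i
Iter 1: z = -1.1380 + 0.2520i, |z|^2 = 1.3585
Iter 2: z = 0.0935 + -0.3216i, |z|^2 = 0.1121
Iter 3: z = -1.2326 + 0.1918i, |z|^2 = 1.5562
Iter 4: z = 0.3446 + -0.2210i, |z|^2 = 0.1676
Iter 5: z = -1.0681 + 0.0997i, |z|^2 = 1.1507
Iter 6: z = -0.0072 + 0.0390i, |z|^2 = 0.0016
Iter 7: z = -1.1395 + 0.2514i, |z|^2 = 1.3616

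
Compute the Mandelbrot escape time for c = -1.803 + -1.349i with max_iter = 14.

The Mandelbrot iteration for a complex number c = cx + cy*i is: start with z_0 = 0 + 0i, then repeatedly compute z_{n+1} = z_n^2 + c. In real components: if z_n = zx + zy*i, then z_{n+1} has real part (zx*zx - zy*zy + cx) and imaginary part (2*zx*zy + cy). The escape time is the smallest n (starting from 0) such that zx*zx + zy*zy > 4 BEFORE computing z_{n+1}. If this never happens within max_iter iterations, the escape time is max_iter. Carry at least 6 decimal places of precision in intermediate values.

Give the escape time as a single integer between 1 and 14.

Answer: 1

Derivation:
z_0 = 0 + 0i, c = -1.8030 + -1.3490i
Iter 1: z = -1.8030 + -1.3490i, |z|^2 = 5.0706
Escaped at iteration 1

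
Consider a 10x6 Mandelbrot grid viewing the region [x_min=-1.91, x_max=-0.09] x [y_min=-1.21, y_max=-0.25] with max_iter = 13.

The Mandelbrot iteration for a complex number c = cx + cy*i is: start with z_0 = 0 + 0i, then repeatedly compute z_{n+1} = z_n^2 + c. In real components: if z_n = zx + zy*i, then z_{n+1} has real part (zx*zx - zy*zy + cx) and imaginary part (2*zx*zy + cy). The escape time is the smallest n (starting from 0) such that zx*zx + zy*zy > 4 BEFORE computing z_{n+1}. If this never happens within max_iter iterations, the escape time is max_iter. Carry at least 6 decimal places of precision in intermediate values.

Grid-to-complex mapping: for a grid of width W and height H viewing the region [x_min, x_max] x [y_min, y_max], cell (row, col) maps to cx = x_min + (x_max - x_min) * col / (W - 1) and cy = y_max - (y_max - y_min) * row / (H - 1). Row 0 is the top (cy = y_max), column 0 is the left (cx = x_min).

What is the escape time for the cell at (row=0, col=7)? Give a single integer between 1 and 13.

z_0 = 0 + 0i, c = -0.4944 + -0.2500i
Iter 1: z = -0.4944 + -0.2500i, |z|^2 = 0.3070
Iter 2: z = -0.3125 + -0.0028i, |z|^2 = 0.0976
Iter 3: z = -0.3968 + -0.2483i, |z|^2 = 0.2191
Iter 4: z = -0.3986 + -0.0530i, |z|^2 = 0.1617
Iter 5: z = -0.3384 + -0.2078i, |z|^2 = 0.1577
Iter 6: z = -0.4231 + -0.1094i, |z|^2 = 0.1910
Iter 7: z = -0.3274 + -0.1574i, |z|^2 = 0.1320
Iter 8: z = -0.4121 + -0.1469i, |z|^2 = 0.1914
Iter 9: z = -0.3462 + -0.1289i, |z|^2 = 0.1365
Iter 10: z = -0.3912 + -0.1607i, |z|^2 = 0.1789
Iter 11: z = -0.3673 + -0.1243i, |z|^2 = 0.1503
Iter 12: z = -0.3750 + -0.1587i, |z|^2 = 0.1658

Answer: 13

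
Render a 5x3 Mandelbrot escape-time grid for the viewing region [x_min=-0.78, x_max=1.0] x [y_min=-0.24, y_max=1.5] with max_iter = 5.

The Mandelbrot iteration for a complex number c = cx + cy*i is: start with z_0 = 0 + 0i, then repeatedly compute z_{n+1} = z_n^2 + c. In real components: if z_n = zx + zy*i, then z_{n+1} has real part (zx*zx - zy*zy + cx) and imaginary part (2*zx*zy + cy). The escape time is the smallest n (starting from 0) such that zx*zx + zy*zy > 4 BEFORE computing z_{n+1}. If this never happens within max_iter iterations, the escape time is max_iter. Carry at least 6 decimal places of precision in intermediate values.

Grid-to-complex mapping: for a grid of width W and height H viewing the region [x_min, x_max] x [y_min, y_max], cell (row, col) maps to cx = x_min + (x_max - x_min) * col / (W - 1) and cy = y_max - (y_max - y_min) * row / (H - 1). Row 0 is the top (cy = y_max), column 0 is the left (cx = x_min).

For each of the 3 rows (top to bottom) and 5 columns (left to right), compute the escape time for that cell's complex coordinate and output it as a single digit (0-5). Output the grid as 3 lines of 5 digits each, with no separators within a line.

(row=0, col=0): c = -0.7800 + 1.5000i → escape time 2
(row=0, col=1): c = -0.3350 + 1.5000i → escape time 2
(row=0, col=2): c = 0.1100 + 1.5000i → escape time 2
(row=0, col=3): c = 0.5550 + 1.5000i → escape time 2
(row=0, col=4): c = 1.0000 + 1.5000i → escape time 2
(row=1, col=0): c = -0.7800 + 0.6300i → escape time 5
(row=1, col=1): c = -0.3350 + 0.6300i → escape time 5
(row=1, col=2): c = 0.1100 + 0.6300i → escape time 5
(row=1, col=3): c = 0.5550 + 0.6300i → escape time 3
(row=1, col=4): c = 1.0000 + 0.6300i → escape time 2
(row=2, col=0): c = -0.7800 + -0.2400i → escape time 5
(row=2, col=1): c = -0.3350 + -0.2400i → escape time 5
(row=2, col=2): c = 0.1100 + -0.2400i → escape time 5
(row=2, col=3): c = 0.5550 + -0.2400i → escape time 4
(row=2, col=4): c = 1.0000 + -0.2400i → escape time 2

Answer: 22222
55532
55542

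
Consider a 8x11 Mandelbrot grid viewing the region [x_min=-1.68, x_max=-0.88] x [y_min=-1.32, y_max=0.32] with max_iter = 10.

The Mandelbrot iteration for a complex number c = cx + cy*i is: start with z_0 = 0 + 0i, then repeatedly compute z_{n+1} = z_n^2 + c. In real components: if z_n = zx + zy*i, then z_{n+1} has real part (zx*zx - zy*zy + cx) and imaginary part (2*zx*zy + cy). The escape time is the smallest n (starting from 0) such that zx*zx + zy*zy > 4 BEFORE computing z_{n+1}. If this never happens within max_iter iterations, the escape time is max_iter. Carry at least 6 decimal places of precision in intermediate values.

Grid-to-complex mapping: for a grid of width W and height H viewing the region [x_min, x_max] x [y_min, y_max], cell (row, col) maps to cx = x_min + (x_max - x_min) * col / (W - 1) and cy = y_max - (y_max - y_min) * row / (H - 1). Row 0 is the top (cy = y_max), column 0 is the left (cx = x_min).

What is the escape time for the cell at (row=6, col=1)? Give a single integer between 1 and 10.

Answer: 3

Derivation:
z_0 = 0 + 0i, c = -1.5657 + -0.6640i
Iter 1: z = -1.5657 + -0.6640i, |z|^2 = 2.8924
Iter 2: z = 0.4449 + 1.4153i, |z|^2 = 2.2009
Iter 3: z = -3.3708 + 0.5952i, |z|^2 = 11.7166
Escaped at iteration 3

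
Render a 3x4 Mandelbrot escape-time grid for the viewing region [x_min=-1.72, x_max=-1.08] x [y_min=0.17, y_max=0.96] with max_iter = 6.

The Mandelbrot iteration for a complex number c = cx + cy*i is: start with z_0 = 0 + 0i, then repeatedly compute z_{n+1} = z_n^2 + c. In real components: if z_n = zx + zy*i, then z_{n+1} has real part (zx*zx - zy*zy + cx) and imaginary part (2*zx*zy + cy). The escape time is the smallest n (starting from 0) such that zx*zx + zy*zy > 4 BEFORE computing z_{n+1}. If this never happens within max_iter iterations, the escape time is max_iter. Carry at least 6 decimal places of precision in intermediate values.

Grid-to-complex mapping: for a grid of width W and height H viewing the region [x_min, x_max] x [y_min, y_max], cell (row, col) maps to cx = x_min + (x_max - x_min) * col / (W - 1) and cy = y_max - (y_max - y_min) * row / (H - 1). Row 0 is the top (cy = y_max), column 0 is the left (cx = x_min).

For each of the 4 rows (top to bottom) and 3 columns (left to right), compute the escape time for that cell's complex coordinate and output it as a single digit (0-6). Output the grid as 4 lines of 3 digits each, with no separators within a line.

Answer: 233
333
346
466

Derivation:
(row=0, col=0): c = -1.7200 + 0.9600i → escape time 2
(row=0, col=1): c = -1.4000 + 0.9600i → escape time 3
(row=0, col=2): c = -1.0800 + 0.9600i → escape time 3
(row=1, col=0): c = -1.7200 + 0.6967i → escape time 3
(row=1, col=1): c = -1.4000 + 0.6967i → escape time 3
(row=1, col=2): c = -1.0800 + 0.6967i → escape time 3
(row=2, col=0): c = -1.7200 + 0.4333i → escape time 3
(row=2, col=1): c = -1.4000 + 0.4333i → escape time 4
(row=2, col=2): c = -1.0800 + 0.4333i → escape time 6
(row=3, col=0): c = -1.7200 + 0.1700i → escape time 4
(row=3, col=1): c = -1.4000 + 0.1700i → escape time 6
(row=3, col=2): c = -1.0800 + 0.1700i → escape time 6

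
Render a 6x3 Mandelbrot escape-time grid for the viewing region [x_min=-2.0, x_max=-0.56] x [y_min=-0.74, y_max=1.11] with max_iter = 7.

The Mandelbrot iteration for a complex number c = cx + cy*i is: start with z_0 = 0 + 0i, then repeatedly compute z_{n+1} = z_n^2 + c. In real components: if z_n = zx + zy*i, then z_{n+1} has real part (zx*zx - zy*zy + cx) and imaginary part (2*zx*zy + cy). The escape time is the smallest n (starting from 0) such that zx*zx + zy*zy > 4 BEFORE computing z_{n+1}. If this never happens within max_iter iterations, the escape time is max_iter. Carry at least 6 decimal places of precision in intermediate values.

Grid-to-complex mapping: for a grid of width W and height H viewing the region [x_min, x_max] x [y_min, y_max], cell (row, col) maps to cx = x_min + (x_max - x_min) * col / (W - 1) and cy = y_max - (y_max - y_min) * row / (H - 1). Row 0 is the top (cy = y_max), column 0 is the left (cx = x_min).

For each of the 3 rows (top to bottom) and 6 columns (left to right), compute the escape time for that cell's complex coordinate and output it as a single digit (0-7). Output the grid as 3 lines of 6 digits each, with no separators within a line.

Answer: 112333
146777
133346

Derivation:
(row=0, col=0): c = -2.0000 + 1.1100i → escape time 1
(row=0, col=1): c = -1.7120 + 1.1100i → escape time 1
(row=0, col=2): c = -1.4240 + 1.1100i → escape time 2
(row=0, col=3): c = -1.1360 + 1.1100i → escape time 3
(row=0, col=4): c = -0.8480 + 1.1100i → escape time 3
(row=0, col=5): c = -0.5600 + 1.1100i → escape time 3
(row=1, col=0): c = -2.0000 + 0.1850i → escape time 1
(row=1, col=1): c = -1.7120 + 0.1850i → escape time 4
(row=1, col=2): c = -1.4240 + 0.1850i → escape time 6
(row=1, col=3): c = -1.1360 + 0.1850i → escape time 7
(row=1, col=4): c = -0.8480 + 0.1850i → escape time 7
(row=1, col=5): c = -0.5600 + 0.1850i → escape time 7
(row=2, col=0): c = -2.0000 + -0.7400i → escape time 1
(row=2, col=1): c = -1.7120 + -0.7400i → escape time 3
(row=2, col=2): c = -1.4240 + -0.7400i → escape time 3
(row=2, col=3): c = -1.1360 + -0.7400i → escape time 3
(row=2, col=4): c = -0.8480 + -0.7400i → escape time 4
(row=2, col=5): c = -0.5600 + -0.7400i → escape time 6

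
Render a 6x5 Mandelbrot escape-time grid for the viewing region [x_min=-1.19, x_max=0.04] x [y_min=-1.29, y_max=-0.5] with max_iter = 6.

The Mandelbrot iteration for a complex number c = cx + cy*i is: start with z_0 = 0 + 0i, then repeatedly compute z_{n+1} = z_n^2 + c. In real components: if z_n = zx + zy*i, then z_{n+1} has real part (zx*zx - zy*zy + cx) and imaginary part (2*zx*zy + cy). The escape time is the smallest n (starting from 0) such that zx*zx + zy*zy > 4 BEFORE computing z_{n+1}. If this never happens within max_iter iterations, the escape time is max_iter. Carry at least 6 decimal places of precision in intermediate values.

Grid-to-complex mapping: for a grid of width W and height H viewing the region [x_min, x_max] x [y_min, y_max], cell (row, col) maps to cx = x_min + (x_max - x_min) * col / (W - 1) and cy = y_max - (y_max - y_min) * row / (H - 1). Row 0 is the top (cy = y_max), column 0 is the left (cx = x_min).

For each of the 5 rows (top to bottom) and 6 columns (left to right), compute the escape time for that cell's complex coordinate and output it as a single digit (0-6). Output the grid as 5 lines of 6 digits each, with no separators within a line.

Answer: 556666
345666
334566
333464
223332

Derivation:
(row=0, col=0): c = -1.1900 + -0.5000i → escape time 5
(row=0, col=1): c = -0.9440 + -0.5000i → escape time 5
(row=0, col=2): c = -0.6980 + -0.5000i → escape time 6
(row=0, col=3): c = -0.4520 + -0.5000i → escape time 6
(row=0, col=4): c = -0.2060 + -0.5000i → escape time 6
(row=0, col=5): c = 0.0400 + -0.5000i → escape time 6
(row=1, col=0): c = -1.1900 + -0.6975i → escape time 3
(row=1, col=1): c = -0.9440 + -0.6975i → escape time 4
(row=1, col=2): c = -0.6980 + -0.6975i → escape time 5
(row=1, col=3): c = -0.4520 + -0.6975i → escape time 6
(row=1, col=4): c = -0.2060 + -0.6975i → escape time 6
(row=1, col=5): c = 0.0400 + -0.6975i → escape time 6
(row=2, col=0): c = -1.1900 + -0.8950i → escape time 3
(row=2, col=1): c = -0.9440 + -0.8950i → escape time 3
(row=2, col=2): c = -0.6980 + -0.8950i → escape time 4
(row=2, col=3): c = -0.4520 + -0.8950i → escape time 5
(row=2, col=4): c = -0.2060 + -0.8950i → escape time 6
(row=2, col=5): c = 0.0400 + -0.8950i → escape time 6
(row=3, col=0): c = -1.1900 + -1.0925i → escape time 3
(row=3, col=1): c = -0.9440 + -1.0925i → escape time 3
(row=3, col=2): c = -0.6980 + -1.0925i → escape time 3
(row=3, col=3): c = -0.4520 + -1.0925i → escape time 4
(row=3, col=4): c = -0.2060 + -1.0925i → escape time 6
(row=3, col=5): c = 0.0400 + -1.0925i → escape time 4
(row=4, col=0): c = -1.1900 + -1.2900i → escape time 2
(row=4, col=1): c = -0.9440 + -1.2900i → escape time 2
(row=4, col=2): c = -0.6980 + -1.2900i → escape time 3
(row=4, col=3): c = -0.4520 + -1.2900i → escape time 3
(row=4, col=4): c = -0.2060 + -1.2900i → escape time 3
(row=4, col=5): c = 0.0400 + -1.2900i → escape time 2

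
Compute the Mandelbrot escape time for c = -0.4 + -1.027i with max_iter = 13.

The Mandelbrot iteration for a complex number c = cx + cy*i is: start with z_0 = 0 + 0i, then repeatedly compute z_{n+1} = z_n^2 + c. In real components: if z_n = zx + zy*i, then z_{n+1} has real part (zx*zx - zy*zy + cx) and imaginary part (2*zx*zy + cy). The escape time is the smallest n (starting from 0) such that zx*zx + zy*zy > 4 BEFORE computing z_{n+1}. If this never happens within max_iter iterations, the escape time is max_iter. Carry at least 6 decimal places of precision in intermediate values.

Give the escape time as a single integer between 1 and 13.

z_0 = 0 + 0i, c = -0.4000 + -1.0270i
Iter 1: z = -0.4000 + -1.0270i, |z|^2 = 1.2147
Iter 2: z = -1.2947 + -0.2054i, |z|^2 = 1.7185
Iter 3: z = 1.2341 + -0.4951i, |z|^2 = 1.7682
Iter 4: z = 0.8779 + -2.2491i, |z|^2 = 5.8292
Escaped at iteration 4

Answer: 4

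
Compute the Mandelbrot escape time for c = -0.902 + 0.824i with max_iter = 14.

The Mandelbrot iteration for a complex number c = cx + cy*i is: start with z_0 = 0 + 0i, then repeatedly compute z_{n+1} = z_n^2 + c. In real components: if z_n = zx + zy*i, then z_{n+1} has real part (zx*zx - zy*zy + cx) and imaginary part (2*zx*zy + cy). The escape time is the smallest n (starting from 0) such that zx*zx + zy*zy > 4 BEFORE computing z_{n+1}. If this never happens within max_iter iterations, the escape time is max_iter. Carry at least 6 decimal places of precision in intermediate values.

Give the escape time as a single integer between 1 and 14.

z_0 = 0 + 0i, c = -0.9020 + 0.8240i
Iter 1: z = -0.9020 + 0.8240i, |z|^2 = 1.4926
Iter 2: z = -0.7674 + -0.6625i, |z|^2 = 1.0278
Iter 3: z = -0.7520 + 1.8408i, |z|^2 = 3.9540
Iter 4: z = -3.7248 + -1.9447i, |z|^2 = 17.6561
Escaped at iteration 4

Answer: 4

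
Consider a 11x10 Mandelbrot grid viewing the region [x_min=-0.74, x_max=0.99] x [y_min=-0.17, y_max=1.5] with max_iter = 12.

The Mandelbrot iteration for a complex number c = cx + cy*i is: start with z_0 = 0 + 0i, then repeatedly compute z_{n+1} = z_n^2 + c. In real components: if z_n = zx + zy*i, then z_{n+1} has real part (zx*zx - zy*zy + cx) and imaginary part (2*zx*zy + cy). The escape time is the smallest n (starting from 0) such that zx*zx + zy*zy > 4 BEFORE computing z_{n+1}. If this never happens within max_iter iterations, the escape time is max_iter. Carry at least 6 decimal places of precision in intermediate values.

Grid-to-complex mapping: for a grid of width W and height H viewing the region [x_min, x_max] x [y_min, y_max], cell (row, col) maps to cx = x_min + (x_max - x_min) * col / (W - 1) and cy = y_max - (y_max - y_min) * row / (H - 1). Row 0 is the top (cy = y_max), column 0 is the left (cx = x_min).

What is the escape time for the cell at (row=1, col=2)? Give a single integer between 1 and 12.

z_0 = 0 + 0i, c = -0.3940 + 1.3144i
Iter 1: z = -0.3940 + 1.3144i, |z|^2 = 1.8830
Iter 2: z = -1.9665 + 0.2787i, |z|^2 = 3.9449
Iter 3: z = 3.3956 + 0.2185i, |z|^2 = 11.5777
Escaped at iteration 3

Answer: 3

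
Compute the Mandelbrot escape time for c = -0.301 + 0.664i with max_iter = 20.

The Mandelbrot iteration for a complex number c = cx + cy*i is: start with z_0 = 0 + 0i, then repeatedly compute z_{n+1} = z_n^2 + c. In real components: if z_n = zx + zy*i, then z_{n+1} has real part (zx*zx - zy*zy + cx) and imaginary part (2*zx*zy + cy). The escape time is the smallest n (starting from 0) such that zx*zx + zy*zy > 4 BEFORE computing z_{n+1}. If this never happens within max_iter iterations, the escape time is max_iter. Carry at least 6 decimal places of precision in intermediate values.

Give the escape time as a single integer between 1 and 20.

z_0 = 0 + 0i, c = -0.3010 + 0.6640i
Iter 1: z = -0.3010 + 0.6640i, |z|^2 = 0.5315
Iter 2: z = -0.6513 + 0.2643i, |z|^2 = 0.4940
Iter 3: z = 0.0533 + 0.3198i, |z|^2 = 0.1051
Iter 4: z = -0.4004 + 0.6981i, |z|^2 = 0.6477
Iter 5: z = -0.6280 + 0.1049i, |z|^2 = 0.4055
Iter 6: z = 0.0824 + 0.5322i, |z|^2 = 0.2900
Iter 7: z = -0.5774 + 0.7517i, |z|^2 = 0.8985
Iter 8: z = -0.5327 + -0.2041i, |z|^2 = 0.3254
Iter 9: z = -0.0589 + 0.8815i, |z|^2 = 0.7805
Iter 10: z = -1.0745 + 0.5601i, |z|^2 = 1.4683
Iter 11: z = 0.5398 + -0.5398i, |z|^2 = 0.5828
Iter 12: z = -0.3009 + 0.0812i, |z|^2 = 0.0971
Iter 13: z = -0.2171 + 0.6151i, |z|^2 = 0.4255
Iter 14: z = -0.6322 + 0.3970i, |z|^2 = 0.5573
Iter 15: z = -0.0588 + 0.1620i, |z|^2 = 0.0297
Iter 16: z = -0.3238 + 0.6449i, |z|^2 = 0.5208
Iter 17: z = -0.6121 + 0.2464i, |z|^2 = 0.4354
Iter 18: z = 0.0130 + 0.3624i, |z|^2 = 0.1315
Iter 19: z = -0.4322 + 0.6734i, |z|^2 = 0.6402

Answer: 20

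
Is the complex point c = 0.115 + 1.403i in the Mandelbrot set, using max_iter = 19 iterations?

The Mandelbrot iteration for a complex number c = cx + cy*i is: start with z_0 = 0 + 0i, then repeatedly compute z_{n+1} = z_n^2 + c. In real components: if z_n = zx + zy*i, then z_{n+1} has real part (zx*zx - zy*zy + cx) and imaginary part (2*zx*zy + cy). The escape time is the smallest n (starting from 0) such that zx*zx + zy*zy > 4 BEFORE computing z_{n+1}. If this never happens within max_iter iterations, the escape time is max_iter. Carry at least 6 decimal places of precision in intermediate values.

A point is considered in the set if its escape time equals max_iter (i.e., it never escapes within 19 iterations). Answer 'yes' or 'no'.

z_0 = 0 + 0i, c = 0.1150 + 1.4030i
Iter 1: z = 0.1150 + 1.4030i, |z|^2 = 1.9816
Iter 2: z = -1.8402 + 1.7257i, |z|^2 = 6.3643
Escaped at iteration 2

Answer: no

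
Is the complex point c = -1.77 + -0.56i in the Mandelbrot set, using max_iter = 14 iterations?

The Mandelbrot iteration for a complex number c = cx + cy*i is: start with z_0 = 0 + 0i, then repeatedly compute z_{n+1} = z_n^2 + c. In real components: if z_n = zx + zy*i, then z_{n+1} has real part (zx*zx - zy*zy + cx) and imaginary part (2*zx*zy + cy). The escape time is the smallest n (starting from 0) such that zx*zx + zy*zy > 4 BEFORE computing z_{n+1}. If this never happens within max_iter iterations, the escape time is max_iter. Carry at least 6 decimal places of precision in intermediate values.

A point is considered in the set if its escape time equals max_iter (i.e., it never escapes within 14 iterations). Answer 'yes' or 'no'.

Answer: no

Derivation:
z_0 = 0 + 0i, c = -1.7700 + -0.5600i
Iter 1: z = -1.7700 + -0.5600i, |z|^2 = 3.4465
Iter 2: z = 1.0493 + 1.4224i, |z|^2 = 3.1243
Iter 3: z = -2.6922 + 2.4250i, |z|^2 = 13.1288
Escaped at iteration 3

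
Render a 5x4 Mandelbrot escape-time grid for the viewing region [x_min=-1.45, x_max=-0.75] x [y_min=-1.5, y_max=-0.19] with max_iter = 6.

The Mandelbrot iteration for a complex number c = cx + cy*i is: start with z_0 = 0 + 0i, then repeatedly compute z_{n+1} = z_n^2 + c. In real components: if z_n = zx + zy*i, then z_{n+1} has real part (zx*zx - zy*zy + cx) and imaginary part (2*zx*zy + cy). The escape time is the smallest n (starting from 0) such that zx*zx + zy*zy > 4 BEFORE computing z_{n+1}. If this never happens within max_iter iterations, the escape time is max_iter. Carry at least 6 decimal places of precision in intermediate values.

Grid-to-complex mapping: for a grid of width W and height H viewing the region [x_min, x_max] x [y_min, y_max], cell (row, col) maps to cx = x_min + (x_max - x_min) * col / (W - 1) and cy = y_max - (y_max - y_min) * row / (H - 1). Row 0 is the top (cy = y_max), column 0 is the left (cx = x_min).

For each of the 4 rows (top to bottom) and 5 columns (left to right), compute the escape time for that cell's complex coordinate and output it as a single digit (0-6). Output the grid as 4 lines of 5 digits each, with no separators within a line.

(row=0, col=0): c = -1.4500 + -0.1900i → escape time 5
(row=0, col=1): c = -1.2750 + -0.1900i → escape time 6
(row=0, col=2): c = -1.1000 + -0.1900i → escape time 6
(row=0, col=3): c = -0.9250 + -0.1900i → escape time 6
(row=0, col=4): c = -0.7500 + -0.1900i → escape time 6
(row=1, col=0): c = -1.4500 + -0.6267i → escape time 3
(row=1, col=1): c = -1.2750 + -0.6267i → escape time 3
(row=1, col=2): c = -1.1000 + -0.6267i → escape time 4
(row=1, col=3): c = -0.9250 + -0.6267i → escape time 5
(row=1, col=4): c = -0.7500 + -0.6267i → escape time 5
(row=2, col=0): c = -1.4500 + -1.0633i → escape time 2
(row=2, col=1): c = -1.2750 + -1.0633i → escape time 3
(row=2, col=2): c = -1.1000 + -1.0633i → escape time 3
(row=2, col=3): c = -0.9250 + -1.0633i → escape time 3
(row=2, col=4): c = -0.7500 + -1.0633i → escape time 3
(row=3, col=0): c = -1.4500 + -1.5000i → escape time 1
(row=3, col=1): c = -1.2750 + -1.5000i → escape time 2
(row=3, col=2): c = -1.1000 + -1.5000i → escape time 2
(row=3, col=3): c = -0.9250 + -1.5000i → escape time 2
(row=3, col=4): c = -0.7500 + -1.5000i → escape time 2

Answer: 56666
33455
23333
12222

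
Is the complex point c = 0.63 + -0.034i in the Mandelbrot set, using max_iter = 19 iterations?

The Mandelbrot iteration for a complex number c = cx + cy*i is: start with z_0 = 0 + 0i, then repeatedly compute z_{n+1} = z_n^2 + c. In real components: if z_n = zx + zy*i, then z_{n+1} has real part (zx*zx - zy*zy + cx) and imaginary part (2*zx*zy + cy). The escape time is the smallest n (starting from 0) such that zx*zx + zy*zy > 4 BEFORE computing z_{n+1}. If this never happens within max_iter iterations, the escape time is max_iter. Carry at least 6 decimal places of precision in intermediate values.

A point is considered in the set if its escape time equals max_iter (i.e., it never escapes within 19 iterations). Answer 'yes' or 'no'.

Answer: no

Derivation:
z_0 = 0 + 0i, c = 0.6300 + -0.0340i
Iter 1: z = 0.6300 + -0.0340i, |z|^2 = 0.3981
Iter 2: z = 1.0257 + -0.0768i, |z|^2 = 1.0581
Iter 3: z = 1.6762 + -0.1916i, |z|^2 = 2.8465
Iter 4: z = 3.4031 + -0.6765i, |z|^2 = 12.0385
Escaped at iteration 4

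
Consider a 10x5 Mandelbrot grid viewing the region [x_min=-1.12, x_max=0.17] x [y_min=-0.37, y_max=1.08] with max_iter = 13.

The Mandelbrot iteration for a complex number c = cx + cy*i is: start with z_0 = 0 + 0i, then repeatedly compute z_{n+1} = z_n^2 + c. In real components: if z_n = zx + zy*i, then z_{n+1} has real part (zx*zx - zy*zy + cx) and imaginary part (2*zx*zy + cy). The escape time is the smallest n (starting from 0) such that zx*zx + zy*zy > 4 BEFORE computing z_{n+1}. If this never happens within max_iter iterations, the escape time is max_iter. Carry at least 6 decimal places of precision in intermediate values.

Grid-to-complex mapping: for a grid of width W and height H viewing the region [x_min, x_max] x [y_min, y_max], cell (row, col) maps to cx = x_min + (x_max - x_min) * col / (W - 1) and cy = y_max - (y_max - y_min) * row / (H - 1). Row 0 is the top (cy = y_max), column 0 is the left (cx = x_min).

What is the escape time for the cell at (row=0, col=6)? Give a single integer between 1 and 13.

z_0 = 0 + 0i, c = -0.2600 + 1.0800i
Iter 1: z = -0.2600 + 1.0800i, |z|^2 = 1.2340
Iter 2: z = -1.3588 + 0.5184i, |z|^2 = 2.1151
Iter 3: z = 1.3176 + -0.3288i, |z|^2 = 1.8442
Iter 4: z = 1.3680 + 0.2135i, |z|^2 = 1.9169
Iter 5: z = 1.5657 + 1.6642i, |z|^2 = 5.2210
Escaped at iteration 5

Answer: 5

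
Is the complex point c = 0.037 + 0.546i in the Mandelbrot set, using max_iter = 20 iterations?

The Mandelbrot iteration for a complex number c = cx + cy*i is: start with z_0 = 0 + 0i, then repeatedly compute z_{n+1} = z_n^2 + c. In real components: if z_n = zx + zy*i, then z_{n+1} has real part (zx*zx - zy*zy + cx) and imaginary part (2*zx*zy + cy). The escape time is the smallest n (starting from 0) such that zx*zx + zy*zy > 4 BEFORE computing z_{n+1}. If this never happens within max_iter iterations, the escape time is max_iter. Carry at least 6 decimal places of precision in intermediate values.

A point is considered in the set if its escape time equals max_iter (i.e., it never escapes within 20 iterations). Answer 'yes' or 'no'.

Answer: yes

Derivation:
z_0 = 0 + 0i, c = 0.0370 + 0.5460i
Iter 1: z = 0.0370 + 0.5460i, |z|^2 = 0.2995
Iter 2: z = -0.2597 + 0.5864i, |z|^2 = 0.4113
Iter 3: z = -0.2394 + 0.2414i, |z|^2 = 0.1156
Iter 4: z = 0.0361 + 0.4304i, |z|^2 = 0.1866
Iter 5: z = -0.1470 + 0.5770i, |z|^2 = 0.3546
Iter 6: z = -0.2744 + 0.3764i, |z|^2 = 0.2169
Iter 7: z = -0.0294 + 0.3395i, |z|^2 = 0.1161
Iter 8: z = -0.0774 + 0.5261i, |z|^2 = 0.2827
Iter 9: z = -0.2337 + 0.4646i, |z|^2 = 0.2705
Iter 10: z = -0.1242 + 0.3288i, |z|^2 = 0.1235
Iter 11: z = -0.0557 + 0.4643i, |z|^2 = 0.2187
Iter 12: z = -0.1755 + 0.4943i, |z|^2 = 0.2751
Iter 13: z = -0.1765 + 0.3725i, |z|^2 = 0.1699
Iter 14: z = -0.0706 + 0.4145i, |z|^2 = 0.1768
Iter 15: z = -0.1298 + 0.4875i, |z|^2 = 0.2545
Iter 16: z = -0.1838 + 0.4194i, |z|^2 = 0.2097
Iter 17: z = -0.1052 + 0.3918i, |z|^2 = 0.1646
Iter 18: z = -0.1055 + 0.4636i, |z|^2 = 0.2260
Iter 19: z = -0.1668 + 0.4482i, |z|^2 = 0.2287
Did not escape in 20 iterations → in set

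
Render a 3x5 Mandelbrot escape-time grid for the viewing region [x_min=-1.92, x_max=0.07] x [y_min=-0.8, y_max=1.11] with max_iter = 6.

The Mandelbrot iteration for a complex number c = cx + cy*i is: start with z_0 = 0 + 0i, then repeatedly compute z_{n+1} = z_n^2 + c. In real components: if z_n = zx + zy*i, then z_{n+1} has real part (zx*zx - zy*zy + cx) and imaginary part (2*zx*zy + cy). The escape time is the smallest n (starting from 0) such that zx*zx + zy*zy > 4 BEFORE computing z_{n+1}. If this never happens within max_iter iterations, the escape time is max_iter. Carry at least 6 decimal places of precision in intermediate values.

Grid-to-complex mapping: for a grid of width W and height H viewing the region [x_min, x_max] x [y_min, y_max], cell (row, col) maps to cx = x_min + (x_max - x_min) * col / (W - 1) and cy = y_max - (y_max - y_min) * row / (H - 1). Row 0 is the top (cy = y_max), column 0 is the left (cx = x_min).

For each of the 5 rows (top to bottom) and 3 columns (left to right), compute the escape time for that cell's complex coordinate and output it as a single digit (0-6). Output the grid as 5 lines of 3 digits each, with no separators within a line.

Answer: 134
146
466
366
146

Derivation:
(row=0, col=0): c = -1.9200 + 1.1100i → escape time 1
(row=0, col=1): c = -0.9250 + 1.1100i → escape time 3
(row=0, col=2): c = 0.0700 + 1.1100i → escape time 4
(row=1, col=0): c = -1.9200 + 0.6325i → escape time 1
(row=1, col=1): c = -0.9250 + 0.6325i → escape time 4
(row=1, col=2): c = 0.0700 + 0.6325i → escape time 6
(row=2, col=0): c = -1.9200 + 0.1550i → escape time 4
(row=2, col=1): c = -0.9250 + 0.1550i → escape time 6
(row=2, col=2): c = 0.0700 + 0.1550i → escape time 6
(row=3, col=0): c = -1.9200 + -0.3225i → escape time 3
(row=3, col=1): c = -0.9250 + -0.3225i → escape time 6
(row=3, col=2): c = 0.0700 + -0.3225i → escape time 6
(row=4, col=0): c = -1.9200 + -0.8000i → escape time 1
(row=4, col=1): c = -0.9250 + -0.8000i → escape time 4
(row=4, col=2): c = 0.0700 + -0.8000i → escape time 6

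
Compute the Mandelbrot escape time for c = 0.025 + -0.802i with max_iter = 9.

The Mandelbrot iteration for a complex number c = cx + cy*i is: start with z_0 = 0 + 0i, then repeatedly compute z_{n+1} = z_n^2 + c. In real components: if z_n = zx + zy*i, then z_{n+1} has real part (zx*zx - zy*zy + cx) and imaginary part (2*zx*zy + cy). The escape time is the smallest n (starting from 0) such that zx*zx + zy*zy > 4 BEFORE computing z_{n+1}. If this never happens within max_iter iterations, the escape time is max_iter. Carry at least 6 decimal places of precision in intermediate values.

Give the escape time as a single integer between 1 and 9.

Answer: 9

Derivation:
z_0 = 0 + 0i, c = 0.0250 + -0.8020i
Iter 1: z = 0.0250 + -0.8020i, |z|^2 = 0.6438
Iter 2: z = -0.6176 + -0.8421i, |z|^2 = 1.0905
Iter 3: z = -0.3027 + 0.2381i, |z|^2 = 0.1483
Iter 4: z = 0.0599 + -0.9462i, |z|^2 = 0.8988
Iter 5: z = -0.8667 + -0.9154i, |z|^2 = 1.5891
Iter 6: z = -0.0619 + 0.7847i, |z|^2 = 0.6196
Iter 7: z = -0.5870 + -0.8992i, |z|^2 = 1.1530
Iter 8: z = -0.4390 + 0.2535i, |z|^2 = 0.2570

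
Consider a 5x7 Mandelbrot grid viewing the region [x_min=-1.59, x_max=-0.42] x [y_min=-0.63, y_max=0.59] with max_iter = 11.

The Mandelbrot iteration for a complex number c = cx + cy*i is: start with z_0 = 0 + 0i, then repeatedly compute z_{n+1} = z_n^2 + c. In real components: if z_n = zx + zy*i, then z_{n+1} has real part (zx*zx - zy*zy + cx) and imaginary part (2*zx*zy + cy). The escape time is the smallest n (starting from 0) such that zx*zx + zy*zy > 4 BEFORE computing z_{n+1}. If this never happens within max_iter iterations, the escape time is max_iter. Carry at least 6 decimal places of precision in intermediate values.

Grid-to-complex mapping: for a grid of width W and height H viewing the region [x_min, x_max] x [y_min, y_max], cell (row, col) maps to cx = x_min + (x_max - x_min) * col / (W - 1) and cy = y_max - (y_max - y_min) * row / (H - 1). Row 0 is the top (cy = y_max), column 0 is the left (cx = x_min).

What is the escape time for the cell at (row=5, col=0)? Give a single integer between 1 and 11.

z_0 = 0 + 0i, c = -1.5900 + -0.4267i
Iter 1: z = -1.5900 + -0.4267i, |z|^2 = 2.7101
Iter 2: z = 0.7561 + 0.9301i, |z|^2 = 1.4368
Iter 3: z = -1.8835 + 0.9798i, |z|^2 = 4.5077
Escaped at iteration 3

Answer: 3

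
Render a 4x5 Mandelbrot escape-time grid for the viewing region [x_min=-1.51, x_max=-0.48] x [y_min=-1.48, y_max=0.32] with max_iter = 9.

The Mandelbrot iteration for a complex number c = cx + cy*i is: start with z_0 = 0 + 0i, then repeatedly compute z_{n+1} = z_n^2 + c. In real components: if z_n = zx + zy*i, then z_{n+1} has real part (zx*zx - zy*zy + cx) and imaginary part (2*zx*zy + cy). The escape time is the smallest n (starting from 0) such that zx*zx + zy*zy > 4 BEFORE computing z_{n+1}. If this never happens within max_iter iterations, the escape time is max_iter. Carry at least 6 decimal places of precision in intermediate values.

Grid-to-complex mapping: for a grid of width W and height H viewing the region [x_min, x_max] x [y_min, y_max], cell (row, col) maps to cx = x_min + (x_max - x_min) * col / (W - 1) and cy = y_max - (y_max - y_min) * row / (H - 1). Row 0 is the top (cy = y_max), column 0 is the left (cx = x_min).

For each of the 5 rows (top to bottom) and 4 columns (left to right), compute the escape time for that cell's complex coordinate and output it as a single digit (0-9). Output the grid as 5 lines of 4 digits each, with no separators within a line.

Answer: 5999
6999
3459
2334
1222

Derivation:
(row=0, col=0): c = -1.5100 + 0.3200i → escape time 5
(row=0, col=1): c = -1.1667 + 0.3200i → escape time 9
(row=0, col=2): c = -0.8233 + 0.3200i → escape time 9
(row=0, col=3): c = -0.4800 + 0.3200i → escape time 9
(row=1, col=0): c = -1.5100 + -0.1300i → escape time 6
(row=1, col=1): c = -1.1667 + -0.1300i → escape time 9
(row=1, col=2): c = -0.8233 + -0.1300i → escape time 9
(row=1, col=3): c = -0.4800 + -0.1300i → escape time 9
(row=2, col=0): c = -1.5100 + -0.5800i → escape time 3
(row=2, col=1): c = -1.1667 + -0.5800i → escape time 4
(row=2, col=2): c = -0.8233 + -0.5800i → escape time 5
(row=2, col=3): c = -0.4800 + -0.5800i → escape time 9
(row=3, col=0): c = -1.5100 + -1.0300i → escape time 2
(row=3, col=1): c = -1.1667 + -1.0300i → escape time 3
(row=3, col=2): c = -0.8233 + -1.0300i → escape time 3
(row=3, col=3): c = -0.4800 + -1.0300i → escape time 4
(row=4, col=0): c = -1.5100 + -1.4800i → escape time 1
(row=4, col=1): c = -1.1667 + -1.4800i → escape time 2
(row=4, col=2): c = -0.8233 + -1.4800i → escape time 2
(row=4, col=3): c = -0.4800 + -1.4800i → escape time 2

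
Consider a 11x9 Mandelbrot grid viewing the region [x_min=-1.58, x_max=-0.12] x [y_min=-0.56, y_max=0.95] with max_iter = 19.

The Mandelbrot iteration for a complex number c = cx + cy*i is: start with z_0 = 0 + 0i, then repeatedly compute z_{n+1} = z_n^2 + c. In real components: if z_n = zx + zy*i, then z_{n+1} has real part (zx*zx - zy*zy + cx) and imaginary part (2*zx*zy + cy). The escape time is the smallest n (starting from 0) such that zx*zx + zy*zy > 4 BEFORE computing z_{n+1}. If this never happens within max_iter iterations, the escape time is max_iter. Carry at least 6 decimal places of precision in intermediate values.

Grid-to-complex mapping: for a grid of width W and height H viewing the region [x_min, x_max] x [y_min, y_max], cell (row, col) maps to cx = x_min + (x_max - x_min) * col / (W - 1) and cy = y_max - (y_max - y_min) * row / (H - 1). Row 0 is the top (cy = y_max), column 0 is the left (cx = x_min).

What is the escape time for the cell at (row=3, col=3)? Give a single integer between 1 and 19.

z_0 = 0 + 0i, c = -1.1420 + 0.3837i
Iter 1: z = -1.1420 + 0.3837i, |z|^2 = 1.4514
Iter 2: z = 0.0149 + -0.4927i, |z|^2 = 0.2430
Iter 3: z = -1.3846 + 0.3691i, |z|^2 = 2.0532
Iter 4: z = 0.6388 + -0.6382i, |z|^2 = 0.8154
Iter 5: z = -1.1413 + -0.4317i, |z|^2 = 1.4889
Iter 6: z = -0.0258 + 1.3691i, |z|^2 = 1.8751
Iter 7: z = -3.0158 + 0.3130i, |z|^2 = 9.1927
Escaped at iteration 7

Answer: 7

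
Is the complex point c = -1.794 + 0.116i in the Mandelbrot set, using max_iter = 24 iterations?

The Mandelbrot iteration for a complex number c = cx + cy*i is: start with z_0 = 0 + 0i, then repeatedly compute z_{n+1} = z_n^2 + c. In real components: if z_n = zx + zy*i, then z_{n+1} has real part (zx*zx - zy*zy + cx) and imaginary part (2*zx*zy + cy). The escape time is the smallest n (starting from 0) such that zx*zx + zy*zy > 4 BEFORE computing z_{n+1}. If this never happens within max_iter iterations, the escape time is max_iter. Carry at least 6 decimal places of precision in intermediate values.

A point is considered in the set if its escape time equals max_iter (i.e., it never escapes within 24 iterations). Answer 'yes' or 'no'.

Answer: no

Derivation:
z_0 = 0 + 0i, c = -1.7940 + 0.1160i
Iter 1: z = -1.7940 + 0.1160i, |z|^2 = 3.2319
Iter 2: z = 1.4110 + -0.3002i, |z|^2 = 2.0810
Iter 3: z = 0.1067 + -0.7312i, |z|^2 = 0.5460
Iter 4: z = -2.3172 + -0.0401i, |z|^2 = 5.3711
Escaped at iteration 4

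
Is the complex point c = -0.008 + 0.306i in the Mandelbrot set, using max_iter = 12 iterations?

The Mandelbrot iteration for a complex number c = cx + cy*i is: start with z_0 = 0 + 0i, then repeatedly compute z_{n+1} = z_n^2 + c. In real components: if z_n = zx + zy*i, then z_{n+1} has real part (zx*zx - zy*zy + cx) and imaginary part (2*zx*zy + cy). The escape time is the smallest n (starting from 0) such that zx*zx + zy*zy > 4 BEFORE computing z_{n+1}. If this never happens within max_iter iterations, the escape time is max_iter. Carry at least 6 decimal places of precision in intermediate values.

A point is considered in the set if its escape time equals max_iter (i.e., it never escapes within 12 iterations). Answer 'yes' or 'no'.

z_0 = 0 + 0i, c = -0.0080 + 0.3060i
Iter 1: z = -0.0080 + 0.3060i, |z|^2 = 0.0937
Iter 2: z = -0.1016 + 0.3011i, |z|^2 = 0.1010
Iter 3: z = -0.0883 + 0.2448i, |z|^2 = 0.0677
Iter 4: z = -0.0601 + 0.2627i, |z|^2 = 0.0726
Iter 5: z = -0.0734 + 0.2744i, |z|^2 = 0.0807
Iter 6: z = -0.0779 + 0.2657i, |z|^2 = 0.0767
Iter 7: z = -0.0725 + 0.2646i, |z|^2 = 0.0753
Iter 8: z = -0.0728 + 0.2676i, |z|^2 = 0.0769
Iter 9: z = -0.0743 + 0.2671i, |z|^2 = 0.0768
Iter 10: z = -0.0738 + 0.2663i, |z|^2 = 0.0764
Iter 11: z = -0.0735 + 0.2667i, |z|^2 = 0.0765
Did not escape in 12 iterations → in set

Answer: yes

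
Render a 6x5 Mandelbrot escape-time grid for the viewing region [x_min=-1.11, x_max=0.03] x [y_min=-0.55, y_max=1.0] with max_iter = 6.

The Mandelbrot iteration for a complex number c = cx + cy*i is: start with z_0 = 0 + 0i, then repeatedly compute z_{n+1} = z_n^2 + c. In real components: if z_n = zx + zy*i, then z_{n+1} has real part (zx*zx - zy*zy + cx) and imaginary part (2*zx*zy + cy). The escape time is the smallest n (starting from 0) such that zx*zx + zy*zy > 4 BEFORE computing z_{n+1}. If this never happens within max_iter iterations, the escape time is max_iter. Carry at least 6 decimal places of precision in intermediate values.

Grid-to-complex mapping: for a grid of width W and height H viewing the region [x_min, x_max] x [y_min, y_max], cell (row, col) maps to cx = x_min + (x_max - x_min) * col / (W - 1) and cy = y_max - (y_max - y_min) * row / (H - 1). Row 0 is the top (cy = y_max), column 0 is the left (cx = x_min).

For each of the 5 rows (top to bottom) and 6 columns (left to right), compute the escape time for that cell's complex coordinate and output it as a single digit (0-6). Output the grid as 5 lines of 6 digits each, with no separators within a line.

(row=0, col=0): c = -1.1100 + 1.0000i → escape time 3
(row=0, col=1): c = -0.8820 + 1.0000i → escape time 3
(row=0, col=2): c = -0.6540 + 1.0000i → escape time 4
(row=0, col=3): c = -0.4260 + 1.0000i → escape time 4
(row=0, col=4): c = -0.1980 + 1.0000i → escape time 6
(row=0, col=5): c = 0.0300 + 1.0000i → escape time 6
(row=1, col=0): c = -1.1100 + 0.6125i → escape time 4
(row=1, col=1): c = -0.8820 + 0.6125i → escape time 5
(row=1, col=2): c = -0.6540 + 0.6125i → escape time 6
(row=1, col=3): c = -0.4260 + 0.6125i → escape time 6
(row=1, col=4): c = -0.1980 + 0.6125i → escape time 6
(row=1, col=5): c = 0.0300 + 0.6125i → escape time 6
(row=2, col=0): c = -1.1100 + 0.2250i → escape time 6
(row=2, col=1): c = -0.8820 + 0.2250i → escape time 6
(row=2, col=2): c = -0.6540 + 0.2250i → escape time 6
(row=2, col=3): c = -0.4260 + 0.2250i → escape time 6
(row=2, col=4): c = -0.1980 + 0.2250i → escape time 6
(row=2, col=5): c = 0.0300 + 0.2250i → escape time 6
(row=3, col=0): c = -1.1100 + -0.1625i → escape time 6
(row=3, col=1): c = -0.8820 + -0.1625i → escape time 6
(row=3, col=2): c = -0.6540 + -0.1625i → escape time 6
(row=3, col=3): c = -0.4260 + -0.1625i → escape time 6
(row=3, col=4): c = -0.1980 + -0.1625i → escape time 6
(row=3, col=5): c = 0.0300 + -0.1625i → escape time 6
(row=4, col=0): c = -1.1100 + -0.5500i → escape time 5
(row=4, col=1): c = -0.8820 + -0.5500i → escape time 5
(row=4, col=2): c = -0.6540 + -0.5500i → escape time 6
(row=4, col=3): c = -0.4260 + -0.5500i → escape time 6
(row=4, col=4): c = -0.1980 + -0.5500i → escape time 6
(row=4, col=5): c = 0.0300 + -0.5500i → escape time 6

Answer: 334466
456666
666666
666666
556666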